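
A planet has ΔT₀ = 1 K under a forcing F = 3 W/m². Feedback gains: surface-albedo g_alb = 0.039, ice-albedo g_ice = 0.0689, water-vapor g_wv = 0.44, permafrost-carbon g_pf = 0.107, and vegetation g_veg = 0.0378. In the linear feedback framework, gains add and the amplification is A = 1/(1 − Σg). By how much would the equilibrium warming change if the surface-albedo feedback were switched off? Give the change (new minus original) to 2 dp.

Original: g = 0.6927, ΔT = 1/(1−0.6927) = 3.2541 K.
Without surface-albedo: g' = 0.6537, ΔT' = 1/(1−0.6537) = 2.8877 K.
Change = 2.8877 − 3.2541 = -0.37 K.

-0.37 K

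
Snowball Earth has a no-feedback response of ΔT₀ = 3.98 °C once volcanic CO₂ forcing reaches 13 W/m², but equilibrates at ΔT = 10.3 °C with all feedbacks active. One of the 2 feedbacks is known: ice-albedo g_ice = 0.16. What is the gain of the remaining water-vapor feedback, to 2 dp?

Amplification A = ΔT/ΔT₀ = 10.3/3.98 = 2.588.
Total gain g = 1 − 1/A = 1 − 1/2.588 = 0.6136.
The known gain is 0.16.
g_wv = 0.6136 − 0.16 = 0.45.

0.45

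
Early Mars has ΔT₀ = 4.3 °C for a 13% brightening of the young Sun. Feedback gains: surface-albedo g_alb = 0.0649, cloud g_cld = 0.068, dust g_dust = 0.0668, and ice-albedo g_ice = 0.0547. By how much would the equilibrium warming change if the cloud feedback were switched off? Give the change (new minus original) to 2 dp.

-0.48 °C

Original: g = 0.2544, ΔT = 4.3/(1−0.2544) = 5.7672 °C.
Without cloud: g' = 0.1864, ΔT' = 4.3/(1−0.1864) = 5.2852 °C.
Change = 5.2852 − 5.7672 = -0.48 °C.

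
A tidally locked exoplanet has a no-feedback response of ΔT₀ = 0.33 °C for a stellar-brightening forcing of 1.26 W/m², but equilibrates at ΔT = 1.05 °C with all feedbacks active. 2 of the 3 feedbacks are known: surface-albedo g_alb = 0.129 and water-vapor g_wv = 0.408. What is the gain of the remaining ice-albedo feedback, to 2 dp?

0.15

Amplification A = ΔT/ΔT₀ = 1.05/0.33 = 3.182.
Total gain g = 1 − 1/A = 1 − 1/3.182 = 0.6857.
Known gains sum to 0.129 + 0.408 = 0.537.
g_ice = 0.6857 − 0.537 = 0.15.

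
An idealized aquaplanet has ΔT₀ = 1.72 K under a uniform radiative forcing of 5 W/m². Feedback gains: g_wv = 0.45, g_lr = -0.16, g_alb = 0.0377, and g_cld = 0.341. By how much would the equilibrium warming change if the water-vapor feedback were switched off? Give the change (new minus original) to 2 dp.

-2.99 K

Original: g = 0.6687, ΔT = 1.72/(1−0.6687) = 5.1917 K.
Without water-vapor: g' = 0.2187, ΔT' = 1.72/(1−0.2187) = 2.2015 K.
Change = 2.2015 − 5.1917 = -2.99 K.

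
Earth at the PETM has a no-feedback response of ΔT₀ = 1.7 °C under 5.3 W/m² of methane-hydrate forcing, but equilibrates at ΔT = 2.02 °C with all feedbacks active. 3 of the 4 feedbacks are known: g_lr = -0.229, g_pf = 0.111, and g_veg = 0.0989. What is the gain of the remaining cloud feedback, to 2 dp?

0.18

Amplification A = ΔT/ΔT₀ = 2.02/1.7 = 1.188.
Total gain g = 1 − 1/A = 1 − 1/1.188 = 0.1582.
Known gains sum to -0.229 + 0.111 + 0.0989 = -0.0191.
g_cld = 0.1582 + 0.0191 = 0.18.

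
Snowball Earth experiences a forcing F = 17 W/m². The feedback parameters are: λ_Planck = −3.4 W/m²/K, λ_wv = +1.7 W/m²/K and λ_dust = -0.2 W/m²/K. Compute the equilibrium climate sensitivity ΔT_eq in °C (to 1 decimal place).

Net feedback parameter λ = (−3.4) + (+1.7) + (-0.2) = -1.9 W/m²/K.
ΔT = −F/λ = −17/(-1.9) = 8.9 °C.

8.9 °C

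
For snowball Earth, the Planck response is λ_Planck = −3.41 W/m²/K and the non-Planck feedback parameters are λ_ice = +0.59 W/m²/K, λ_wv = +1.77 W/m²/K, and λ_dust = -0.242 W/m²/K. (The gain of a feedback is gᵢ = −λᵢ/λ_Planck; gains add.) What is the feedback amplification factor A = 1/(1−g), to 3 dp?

2.639

Convert to gains: g_ice = 0.59/3.41 = 0.173; g_wv = 1.77/3.41 = 0.5191; g_dust = -0.242/3.41 = -0.07097.
Total gain g = 0.62113.
A = 1/(1 − 0.62113) = 2.639.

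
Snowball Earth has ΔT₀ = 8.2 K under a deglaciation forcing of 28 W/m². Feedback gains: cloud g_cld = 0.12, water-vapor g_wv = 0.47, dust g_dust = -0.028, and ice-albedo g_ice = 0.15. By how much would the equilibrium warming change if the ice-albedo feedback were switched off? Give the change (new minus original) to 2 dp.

-9.75 K

Original: g = 0.712, ΔT = 8.2/(1−0.712) = 28.4722 K.
Without ice-albedo: g' = 0.562, ΔT' = 8.2/(1−0.562) = 18.7215 K.
Change = 18.7215 − 28.4722 = -9.75 K.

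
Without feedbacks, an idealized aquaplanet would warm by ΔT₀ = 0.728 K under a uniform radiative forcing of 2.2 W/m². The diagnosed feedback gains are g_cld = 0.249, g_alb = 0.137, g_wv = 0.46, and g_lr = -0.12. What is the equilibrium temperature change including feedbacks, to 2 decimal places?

2.66 K

Total gain g = 0.249 + 0.137 + 0.46 − 0.12 = 0.726.
Amplification A = 1/(1 − 0.726) = 3.65.
ΔT = 0.728 × 3.65 = 2.66 K.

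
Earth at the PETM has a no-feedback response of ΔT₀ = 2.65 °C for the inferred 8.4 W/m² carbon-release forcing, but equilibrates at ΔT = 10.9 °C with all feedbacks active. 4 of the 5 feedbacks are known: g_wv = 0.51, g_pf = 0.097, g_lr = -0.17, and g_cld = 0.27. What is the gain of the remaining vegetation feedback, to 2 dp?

0.05

Amplification A = ΔT/ΔT₀ = 10.9/2.65 = 4.113.
Total gain g = 1 − 1/A = 1 − 1/4.113 = 0.7569.
Known gains sum to 0.51 + 0.097 − 0.17 + 0.27 = 0.707.
g_veg = 0.7569 − 0.707 = 0.05.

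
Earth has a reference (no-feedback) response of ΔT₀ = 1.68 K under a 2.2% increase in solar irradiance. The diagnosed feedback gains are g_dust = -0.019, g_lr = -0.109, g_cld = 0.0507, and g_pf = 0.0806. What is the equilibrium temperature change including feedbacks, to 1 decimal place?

Total gain g = -0.019 − 0.109 + 0.0507 + 0.0806 = 0.0033.
Amplification A = 1/(1 − 0.0033) = 1.003.
ΔT = 1.68 × 1.003 = 1.7 K.

1.7 K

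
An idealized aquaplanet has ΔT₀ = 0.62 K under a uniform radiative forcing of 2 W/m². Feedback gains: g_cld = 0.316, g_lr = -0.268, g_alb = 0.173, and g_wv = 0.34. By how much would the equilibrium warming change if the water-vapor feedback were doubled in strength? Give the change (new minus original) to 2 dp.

Original: g = 0.561, ΔT = 0.62/(1−0.561) = 1.4123 K.
With doubled water-vapor: g' = 0.901, ΔT' = 0.62/(1−0.901) = 6.2626 K.
Change = 6.2626 − 1.4123 = 4.85 K.

4.85 K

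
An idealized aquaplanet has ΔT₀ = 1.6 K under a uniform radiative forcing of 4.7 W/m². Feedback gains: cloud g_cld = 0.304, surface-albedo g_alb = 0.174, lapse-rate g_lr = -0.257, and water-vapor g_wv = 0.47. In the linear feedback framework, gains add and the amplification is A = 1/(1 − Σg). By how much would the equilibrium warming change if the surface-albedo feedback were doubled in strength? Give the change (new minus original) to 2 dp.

6.67 K

Original: g = 0.691, ΔT = 1.6/(1−0.691) = 5.1780 K.
With doubled surface-albedo: g' = 0.865, ΔT' = 1.6/(1−0.865) = 11.8519 K.
Change = 11.8519 − 5.1780 = 6.67 K.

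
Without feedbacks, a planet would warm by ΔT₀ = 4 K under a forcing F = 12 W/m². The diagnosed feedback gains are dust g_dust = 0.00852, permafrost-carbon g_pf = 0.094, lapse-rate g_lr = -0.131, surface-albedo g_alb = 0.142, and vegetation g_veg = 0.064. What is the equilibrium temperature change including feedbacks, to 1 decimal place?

Total gain g = 0.00852 + 0.094 − 0.131 + 0.142 + 0.064 = 0.17752.
Amplification A = 1/(1 − 0.17752) = 1.216.
ΔT = 4 × 1.216 = 4.9 K.

4.9 K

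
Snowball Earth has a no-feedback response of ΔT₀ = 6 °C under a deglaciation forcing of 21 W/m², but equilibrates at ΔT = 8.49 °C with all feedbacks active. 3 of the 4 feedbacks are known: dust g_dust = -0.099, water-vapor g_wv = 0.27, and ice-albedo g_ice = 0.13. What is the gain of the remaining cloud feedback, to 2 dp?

Amplification A = ΔT/ΔT₀ = 8.49/6 = 1.415.
Total gain g = 1 − 1/A = 1 − 1/1.415 = 0.2933.
Known gains sum to -0.099 + 0.27 + 0.13 = 0.301.
g_cld = 0.2933 − 0.301 = -0.01.

-0.01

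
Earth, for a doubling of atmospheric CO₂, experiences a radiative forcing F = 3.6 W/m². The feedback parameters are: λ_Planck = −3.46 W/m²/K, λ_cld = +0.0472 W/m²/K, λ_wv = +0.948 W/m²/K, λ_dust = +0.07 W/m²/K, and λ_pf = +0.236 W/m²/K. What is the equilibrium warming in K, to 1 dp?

1.7 K

Net feedback parameter λ = (−3.46) + (+0.0472) + (+0.948) + (+0.07) + (+0.236) = -2.1588 W/m²/K.
ΔT = −F/λ = −3.6/(-2.1588) = 1.7 K.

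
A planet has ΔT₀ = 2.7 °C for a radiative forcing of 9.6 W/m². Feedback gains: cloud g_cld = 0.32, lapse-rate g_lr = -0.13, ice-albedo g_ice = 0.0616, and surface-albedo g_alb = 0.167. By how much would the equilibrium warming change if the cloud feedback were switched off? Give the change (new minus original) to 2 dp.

Original: g = 0.4186, ΔT = 2.7/(1−0.4186) = 4.6440 °C.
Without cloud: g' = 0.0986, ΔT' = 2.7/(1−0.0986) = 2.9953 °C.
Change = 2.9953 − 4.6440 = -1.65 °C.

-1.65 °C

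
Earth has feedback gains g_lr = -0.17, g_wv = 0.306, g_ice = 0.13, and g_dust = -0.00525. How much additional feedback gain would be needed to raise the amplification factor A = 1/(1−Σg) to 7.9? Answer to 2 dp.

Current total gain = 0.26075.
Target gain for A = 7.9: g* = 1 − 1/7.9 = 0.8734.
Additional gain needed = 0.8734 − 0.26075 = 0.61.

0.61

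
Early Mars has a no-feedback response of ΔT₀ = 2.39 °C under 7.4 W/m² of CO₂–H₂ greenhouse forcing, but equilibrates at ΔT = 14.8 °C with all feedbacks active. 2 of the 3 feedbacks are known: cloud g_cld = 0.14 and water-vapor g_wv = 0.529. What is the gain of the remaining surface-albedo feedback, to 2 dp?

Amplification A = ΔT/ΔT₀ = 14.8/2.39 = 6.192.
Total gain g = 1 − 1/A = 1 − 1/6.192 = 0.8385.
Known gains sum to 0.14 + 0.529 = 0.669.
g_alb = 0.8385 − 0.669 = 0.17.

0.17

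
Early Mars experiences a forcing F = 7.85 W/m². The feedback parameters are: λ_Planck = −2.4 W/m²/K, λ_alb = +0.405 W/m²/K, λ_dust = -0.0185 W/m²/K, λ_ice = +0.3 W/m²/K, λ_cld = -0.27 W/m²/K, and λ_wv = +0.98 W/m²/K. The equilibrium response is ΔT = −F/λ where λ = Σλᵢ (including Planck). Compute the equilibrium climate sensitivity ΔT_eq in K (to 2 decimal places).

Net feedback parameter λ = (−2.4) + (+0.405) + (-0.0185) + (+0.3) + (-0.27) + (+0.98) = -1.0035 W/m²/K.
ΔT = −F/λ = −7.85/(-1.0035) = 7.82 K.

7.82 K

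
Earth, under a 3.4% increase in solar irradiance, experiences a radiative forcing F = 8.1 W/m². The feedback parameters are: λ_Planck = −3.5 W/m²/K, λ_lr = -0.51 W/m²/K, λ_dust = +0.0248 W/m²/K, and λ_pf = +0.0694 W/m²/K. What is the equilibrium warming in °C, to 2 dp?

Net feedback parameter λ = (−3.5) + (-0.51) + (+0.0248) + (+0.0694) = -3.9158 W/m²/K.
ΔT = −F/λ = −8.1/(-3.9158) = 2.07 °C.

2.07 °C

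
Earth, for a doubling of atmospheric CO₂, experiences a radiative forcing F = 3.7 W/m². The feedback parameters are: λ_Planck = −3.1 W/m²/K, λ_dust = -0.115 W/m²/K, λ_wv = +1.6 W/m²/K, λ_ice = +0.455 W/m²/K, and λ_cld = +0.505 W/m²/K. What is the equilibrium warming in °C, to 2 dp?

Net feedback parameter λ = (−3.1) + (-0.115) + (+1.6) + (+0.455) + (+0.505) = -0.655 W/m²/K.
ΔT = −F/λ = −3.7/(-0.655) = 5.65 °C.

5.65 °C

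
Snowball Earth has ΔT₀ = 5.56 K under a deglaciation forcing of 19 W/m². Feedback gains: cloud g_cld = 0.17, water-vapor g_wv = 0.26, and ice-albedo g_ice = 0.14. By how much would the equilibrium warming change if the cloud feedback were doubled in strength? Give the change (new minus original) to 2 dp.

8.45 K

Original: g = 0.57, ΔT = 5.56/(1−0.57) = 12.9302 K.
With doubled cloud: g' = 0.74, ΔT' = 5.56/(1−0.74) = 21.3846 K.
Change = 21.3846 − 12.9302 = 8.45 K.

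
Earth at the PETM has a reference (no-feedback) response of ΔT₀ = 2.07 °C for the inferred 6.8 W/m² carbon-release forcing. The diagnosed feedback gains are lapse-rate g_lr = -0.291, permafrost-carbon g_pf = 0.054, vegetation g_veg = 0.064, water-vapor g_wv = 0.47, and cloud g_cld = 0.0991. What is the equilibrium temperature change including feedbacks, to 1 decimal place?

Total gain g = -0.291 + 0.054 + 0.064 + 0.47 + 0.0991 = 0.3961.
Amplification A = 1/(1 − 0.3961) = 1.656.
ΔT = 2.07 × 1.656 = 3.4 °C.

3.4 °C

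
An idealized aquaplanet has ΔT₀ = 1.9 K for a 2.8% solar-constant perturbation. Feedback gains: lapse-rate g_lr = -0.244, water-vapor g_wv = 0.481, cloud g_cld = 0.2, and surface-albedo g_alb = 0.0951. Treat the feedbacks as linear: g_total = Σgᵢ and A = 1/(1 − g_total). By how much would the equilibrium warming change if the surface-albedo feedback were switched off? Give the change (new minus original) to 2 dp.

-0.69 K

Original: g = 0.5321, ΔT = 1.9/(1−0.5321) = 4.0607 K.
Without surface-albedo: g' = 0.437, ΔT' = 1.9/(1−0.437) = 3.3748 K.
Change = 3.3748 − 4.0607 = -0.69 K.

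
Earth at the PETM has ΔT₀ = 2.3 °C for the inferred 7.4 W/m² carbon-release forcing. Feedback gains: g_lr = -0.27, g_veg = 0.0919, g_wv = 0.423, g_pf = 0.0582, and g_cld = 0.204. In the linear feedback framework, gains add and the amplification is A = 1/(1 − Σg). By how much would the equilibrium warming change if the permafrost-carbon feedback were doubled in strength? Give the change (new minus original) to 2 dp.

Original: g = 0.5071, ΔT = 2.3/(1−0.5071) = 4.6663 °C.
With doubled permafrost-carbon: g' = 0.5653, ΔT' = 2.3/(1−0.5653) = 5.2910 °C.
Change = 5.2910 − 4.6663 = 0.62 °C.

0.62 °C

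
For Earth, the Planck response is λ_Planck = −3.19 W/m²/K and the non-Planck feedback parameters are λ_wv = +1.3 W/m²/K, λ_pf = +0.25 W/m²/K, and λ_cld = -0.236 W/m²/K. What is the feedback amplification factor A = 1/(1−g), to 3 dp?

1.700

Convert to gains: g_wv = 1.3/3.19 = 0.4075; g_pf = 0.25/3.19 = 0.07837; g_cld = -0.236/3.19 = -0.07398.
Total gain g = 0.41189.
A = 1/(1 − 0.41189) = 1.700.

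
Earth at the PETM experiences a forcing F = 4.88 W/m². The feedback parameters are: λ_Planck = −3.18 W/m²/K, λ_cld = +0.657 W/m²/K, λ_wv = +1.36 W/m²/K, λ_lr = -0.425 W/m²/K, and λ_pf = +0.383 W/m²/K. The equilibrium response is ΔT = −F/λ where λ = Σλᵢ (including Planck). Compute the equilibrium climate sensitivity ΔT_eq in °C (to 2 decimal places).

Net feedback parameter λ = (−3.18) + (+0.657) + (+1.36) + (-0.425) + (+0.383) = -1.205 W/m²/K.
ΔT = −F/λ = −4.88/(-1.205) = 4.05 °C.

4.05 °C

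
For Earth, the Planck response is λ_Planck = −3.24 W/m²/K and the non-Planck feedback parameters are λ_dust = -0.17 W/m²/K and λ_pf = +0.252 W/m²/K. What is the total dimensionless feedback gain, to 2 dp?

Convert to gains: g_dust = -0.17/3.24 = -0.05247; g_pf = 0.252/3.24 = 0.07778.
Total gain g = 0.02531.

0.03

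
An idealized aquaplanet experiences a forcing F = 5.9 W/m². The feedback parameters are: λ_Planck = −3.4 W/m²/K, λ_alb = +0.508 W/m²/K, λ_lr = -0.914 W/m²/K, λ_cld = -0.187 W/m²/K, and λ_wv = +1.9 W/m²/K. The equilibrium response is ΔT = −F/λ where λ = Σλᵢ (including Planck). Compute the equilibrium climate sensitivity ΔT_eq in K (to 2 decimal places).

2.82 K

Net feedback parameter λ = (−3.4) + (+0.508) + (-0.914) + (-0.187) + (+1.9) = -2.093 W/m²/K.
ΔT = −F/λ = −5.9/(-2.093) = 2.82 K.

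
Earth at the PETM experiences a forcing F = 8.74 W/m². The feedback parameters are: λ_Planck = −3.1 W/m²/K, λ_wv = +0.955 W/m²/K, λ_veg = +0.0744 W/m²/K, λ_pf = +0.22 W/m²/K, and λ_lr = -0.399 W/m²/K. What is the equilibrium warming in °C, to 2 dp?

Net feedback parameter λ = (−3.1) + (+0.955) + (+0.0744) + (+0.22) + (-0.399) = -2.2496 W/m²/K.
ΔT = −F/λ = −8.74/(-2.2496) = 3.89 °C.

3.89 °C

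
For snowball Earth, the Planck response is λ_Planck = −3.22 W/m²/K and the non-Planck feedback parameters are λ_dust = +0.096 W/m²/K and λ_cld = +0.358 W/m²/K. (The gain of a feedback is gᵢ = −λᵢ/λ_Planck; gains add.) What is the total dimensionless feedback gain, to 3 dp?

Convert to gains: g_dust = 0.096/3.22 = 0.02981; g_cld = 0.358/3.22 = 0.1112.
Total gain g = 0.14101.

0.141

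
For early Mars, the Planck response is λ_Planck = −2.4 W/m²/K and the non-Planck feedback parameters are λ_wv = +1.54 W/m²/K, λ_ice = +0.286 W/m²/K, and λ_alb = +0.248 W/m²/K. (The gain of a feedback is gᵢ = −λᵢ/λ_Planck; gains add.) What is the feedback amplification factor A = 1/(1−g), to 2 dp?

Convert to gains: g_wv = 1.54/2.4 = 0.6417; g_ice = 0.286/2.4 = 0.1192; g_alb = 0.248/2.4 = 0.1033.
Total gain g = 0.8642.
A = 1/(1 − 0.8642) = 7.36.

7.36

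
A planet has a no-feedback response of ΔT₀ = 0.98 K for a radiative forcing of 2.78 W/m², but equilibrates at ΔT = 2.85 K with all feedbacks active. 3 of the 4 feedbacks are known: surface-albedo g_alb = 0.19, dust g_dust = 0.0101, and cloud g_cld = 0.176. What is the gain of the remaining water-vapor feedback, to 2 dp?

0.28

Amplification A = ΔT/ΔT₀ = 2.85/0.98 = 2.908.
Total gain g = 1 − 1/A = 1 − 1/2.908 = 0.6561.
Known gains sum to 0.19 + 0.0101 + 0.176 = 0.3761.
g_wv = 0.6561 − 0.3761 = 0.28.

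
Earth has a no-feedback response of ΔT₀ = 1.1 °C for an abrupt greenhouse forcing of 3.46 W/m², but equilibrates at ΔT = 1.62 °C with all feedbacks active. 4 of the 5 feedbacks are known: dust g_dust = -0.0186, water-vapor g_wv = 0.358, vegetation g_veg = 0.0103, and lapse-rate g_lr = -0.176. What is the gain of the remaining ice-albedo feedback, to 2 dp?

Amplification A = ΔT/ΔT₀ = 1.62/1.1 = 1.473.
Total gain g = 1 − 1/A = 1 − 1/1.473 = 0.3211.
Known gains sum to -0.0186 + 0.358 + 0.0103 − 0.176 = 0.1737.
g_ice = 0.3211 − 0.1737 = 0.15.

0.15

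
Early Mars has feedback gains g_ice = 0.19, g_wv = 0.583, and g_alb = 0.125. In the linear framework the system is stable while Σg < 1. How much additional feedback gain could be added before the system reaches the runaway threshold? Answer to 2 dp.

0.10

Current total gain = 0.19 + 0.583 + 0.125 = 0.898.
Margin to runaway = 1 − 0.898 = 0.10.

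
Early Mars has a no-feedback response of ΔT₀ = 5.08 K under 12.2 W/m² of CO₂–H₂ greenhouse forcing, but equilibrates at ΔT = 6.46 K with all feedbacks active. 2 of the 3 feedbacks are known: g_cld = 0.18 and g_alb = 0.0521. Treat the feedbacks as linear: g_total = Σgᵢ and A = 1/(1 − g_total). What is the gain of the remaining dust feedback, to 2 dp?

-0.02

Amplification A = ΔT/ΔT₀ = 6.46/5.08 = 1.272.
Total gain g = 1 − 1/A = 1 − 1/1.272 = 0.2138.
Known gains sum to 0.18 + 0.0521 = 0.2321.
g_dust = 0.2138 − 0.2321 = -0.02.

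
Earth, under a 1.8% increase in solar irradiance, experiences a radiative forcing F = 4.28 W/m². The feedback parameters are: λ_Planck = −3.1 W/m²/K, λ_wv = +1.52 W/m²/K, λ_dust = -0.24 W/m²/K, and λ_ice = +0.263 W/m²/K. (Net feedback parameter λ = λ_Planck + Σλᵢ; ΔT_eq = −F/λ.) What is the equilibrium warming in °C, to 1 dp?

2.7 °C

Net feedback parameter λ = (−3.1) + (+1.52) + (-0.24) + (+0.263) = -1.557 W/m²/K.
ΔT = −F/λ = −4.28/(-1.557) = 2.7 °C.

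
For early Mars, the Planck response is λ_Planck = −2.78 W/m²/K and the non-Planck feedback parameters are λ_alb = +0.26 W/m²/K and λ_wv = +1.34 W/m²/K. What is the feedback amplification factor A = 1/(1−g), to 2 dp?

Convert to gains: g_alb = 0.26/2.78 = 0.09353; g_wv = 1.34/2.78 = 0.482.
Total gain g = 0.57553.
A = 1/(1 − 0.57553) = 2.36.

2.36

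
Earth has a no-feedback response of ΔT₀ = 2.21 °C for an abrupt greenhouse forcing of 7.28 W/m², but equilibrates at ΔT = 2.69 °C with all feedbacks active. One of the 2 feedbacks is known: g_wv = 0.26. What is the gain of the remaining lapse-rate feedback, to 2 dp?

-0.08

Amplification A = ΔT/ΔT₀ = 2.69/2.21 = 1.217.
Total gain g = 1 − 1/A = 1 − 1/1.217 = 0.1783.
The known gain is 0.26.
g_lr = 0.1783 − 0.26 = -0.08.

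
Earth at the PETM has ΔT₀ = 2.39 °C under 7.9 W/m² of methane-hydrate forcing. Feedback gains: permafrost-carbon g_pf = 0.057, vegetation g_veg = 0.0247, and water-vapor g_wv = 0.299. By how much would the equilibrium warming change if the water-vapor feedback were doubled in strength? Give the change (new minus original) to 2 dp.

Original: g = 0.3807, ΔT = 2.39/(1−0.3807) = 3.8592 °C.
With doubled water-vapor: g' = 0.6797, ΔT' = 2.39/(1−0.6797) = 7.4618 °C.
Change = 7.4618 − 3.8592 = 3.60 °C.

3.60 °C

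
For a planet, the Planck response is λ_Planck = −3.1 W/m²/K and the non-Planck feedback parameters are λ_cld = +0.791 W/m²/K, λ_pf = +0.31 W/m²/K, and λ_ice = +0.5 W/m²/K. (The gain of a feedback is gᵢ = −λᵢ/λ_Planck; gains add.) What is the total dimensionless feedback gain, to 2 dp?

Convert to gains: g_cld = 0.791/3.1 = 0.2552; g_pf = 0.31/3.1 = 0.1; g_ice = 0.5/3.1 = 0.1613.
Total gain g = 0.5165.

0.52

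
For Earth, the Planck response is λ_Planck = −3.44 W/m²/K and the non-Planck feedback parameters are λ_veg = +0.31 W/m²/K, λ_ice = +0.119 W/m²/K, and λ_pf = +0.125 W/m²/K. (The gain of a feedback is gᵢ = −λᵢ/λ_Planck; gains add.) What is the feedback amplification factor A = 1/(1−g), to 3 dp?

1.192

Convert to gains: g_veg = 0.31/3.44 = 0.09012; g_ice = 0.119/3.44 = 0.03459; g_pf = 0.125/3.44 = 0.03634.
Total gain g = 0.16105.
A = 1/(1 − 0.16105) = 1.192.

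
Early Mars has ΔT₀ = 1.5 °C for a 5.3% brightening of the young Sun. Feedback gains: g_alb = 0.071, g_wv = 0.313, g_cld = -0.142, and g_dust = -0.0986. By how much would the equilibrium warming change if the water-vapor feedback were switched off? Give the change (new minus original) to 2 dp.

Original: g = 0.1434, ΔT = 1.5/(1−0.1434) = 1.7511 °C.
Without water-vapor: g' = -0.1696, ΔT' = 1.5/(1+0.1696) = 1.2825 °C.
Change = 1.2825 − 1.7511 = -0.47 °C.

-0.47 °C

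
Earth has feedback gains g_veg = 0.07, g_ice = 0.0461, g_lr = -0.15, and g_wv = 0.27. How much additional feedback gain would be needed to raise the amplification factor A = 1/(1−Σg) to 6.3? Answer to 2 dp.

0.61

Current total gain = 0.2361.
Target gain for A = 6.3: g* = 1 − 1/6.3 = 0.8413.
Additional gain needed = 0.8413 − 0.2361 = 0.61.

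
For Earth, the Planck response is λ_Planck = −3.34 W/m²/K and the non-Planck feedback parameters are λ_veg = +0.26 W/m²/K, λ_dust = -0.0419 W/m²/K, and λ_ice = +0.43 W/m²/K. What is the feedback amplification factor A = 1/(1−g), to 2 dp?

1.24

Convert to gains: g_veg = 0.26/3.34 = 0.07784; g_dust = -0.0419/3.34 = -0.01254; g_ice = 0.43/3.34 = 0.1287.
Total gain g = 0.194.
A = 1/(1 − 0.194) = 1.24.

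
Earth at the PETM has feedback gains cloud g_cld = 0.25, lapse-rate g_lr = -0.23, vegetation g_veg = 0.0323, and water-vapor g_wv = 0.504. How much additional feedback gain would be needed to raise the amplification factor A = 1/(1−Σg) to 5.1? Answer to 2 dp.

Current total gain = 0.5563.
Target gain for A = 5.1: g* = 1 − 1/5.1 = 0.8039.
Additional gain needed = 0.8039 − 0.5563 = 0.25.

0.25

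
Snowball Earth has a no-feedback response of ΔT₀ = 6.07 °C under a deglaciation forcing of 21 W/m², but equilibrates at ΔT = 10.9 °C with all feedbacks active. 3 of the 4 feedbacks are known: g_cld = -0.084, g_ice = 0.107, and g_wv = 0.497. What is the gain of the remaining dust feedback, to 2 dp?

-0.08

Amplification A = ΔT/ΔT₀ = 10.9/6.07 = 1.796.
Total gain g = 1 − 1/A = 1 − 1/1.796 = 0.4432.
Known gains sum to -0.084 + 0.107 + 0.497 = 0.52.
g_dust = 0.4432 − 0.52 = -0.08.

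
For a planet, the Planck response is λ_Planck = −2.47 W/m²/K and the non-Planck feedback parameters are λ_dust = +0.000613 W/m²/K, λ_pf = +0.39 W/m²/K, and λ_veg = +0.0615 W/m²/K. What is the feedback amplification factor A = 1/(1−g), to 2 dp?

1.22

Convert to gains: g_dust = 0.000613/2.47 = 0.000248; g_pf = 0.39/2.47 = 0.1579; g_veg = 0.0615/2.47 = 0.0249.
Total gain g = 0.183048.
A = 1/(1 − 0.183048) = 1.22.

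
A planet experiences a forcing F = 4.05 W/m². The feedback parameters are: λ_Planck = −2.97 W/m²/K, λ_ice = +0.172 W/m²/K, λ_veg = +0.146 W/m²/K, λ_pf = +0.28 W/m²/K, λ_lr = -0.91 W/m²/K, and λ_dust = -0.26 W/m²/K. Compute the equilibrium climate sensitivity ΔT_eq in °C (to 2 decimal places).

Net feedback parameter λ = (−2.97) + (+0.172) + (+0.146) + (+0.28) + (-0.91) + (-0.26) = -3.542 W/m²/K.
ΔT = −F/λ = −4.05/(-3.542) = 1.14 °C.

1.14 °C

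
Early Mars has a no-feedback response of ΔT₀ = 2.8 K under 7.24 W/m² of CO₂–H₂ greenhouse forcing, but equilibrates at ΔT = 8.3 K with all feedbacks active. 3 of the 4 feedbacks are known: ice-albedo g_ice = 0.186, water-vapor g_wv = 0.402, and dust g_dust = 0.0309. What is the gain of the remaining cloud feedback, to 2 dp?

Amplification A = ΔT/ΔT₀ = 8.3/2.8 = 2.964.
Total gain g = 1 − 1/A = 1 − 1/2.964 = 0.6626.
Known gains sum to 0.186 + 0.402 + 0.0309 = 0.6189.
g_cld = 0.6626 − 0.6189 = 0.04.

0.04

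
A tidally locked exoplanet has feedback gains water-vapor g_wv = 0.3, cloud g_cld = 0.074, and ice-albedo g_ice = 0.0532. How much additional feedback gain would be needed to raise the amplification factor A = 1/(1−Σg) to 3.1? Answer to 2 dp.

0.25

Current total gain = 0.4272.
Target gain for A = 3.1: g* = 1 − 1/3.1 = 0.6774.
Additional gain needed = 0.6774 − 0.4272 = 0.25.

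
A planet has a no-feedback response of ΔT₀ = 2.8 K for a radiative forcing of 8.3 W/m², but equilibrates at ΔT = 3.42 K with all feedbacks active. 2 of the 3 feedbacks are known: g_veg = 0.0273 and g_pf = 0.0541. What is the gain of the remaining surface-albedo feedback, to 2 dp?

Amplification A = ΔT/ΔT₀ = 3.42/2.8 = 1.221.
Total gain g = 1 − 1/A = 1 − 1/1.221 = 0.181.
Known gains sum to 0.0273 + 0.0541 = 0.0814.
g_alb = 0.181 − 0.0814 = 0.10.

0.10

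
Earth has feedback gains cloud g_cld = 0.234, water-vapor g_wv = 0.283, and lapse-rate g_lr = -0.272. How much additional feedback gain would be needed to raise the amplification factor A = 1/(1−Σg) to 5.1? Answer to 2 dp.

0.56

Current total gain = 0.245.
Target gain for A = 5.1: g* = 1 − 1/5.1 = 0.8039.
Additional gain needed = 0.8039 − 0.245 = 0.56.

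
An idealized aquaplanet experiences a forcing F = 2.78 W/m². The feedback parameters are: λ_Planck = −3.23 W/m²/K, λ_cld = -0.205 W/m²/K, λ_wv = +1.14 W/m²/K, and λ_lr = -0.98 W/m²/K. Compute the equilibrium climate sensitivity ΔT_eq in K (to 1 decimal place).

0.8 K

Net feedback parameter λ = (−3.23) + (-0.205) + (+1.14) + (-0.98) = -3.275 W/m²/K.
ΔT = −F/λ = −2.78/(-3.275) = 0.8 K.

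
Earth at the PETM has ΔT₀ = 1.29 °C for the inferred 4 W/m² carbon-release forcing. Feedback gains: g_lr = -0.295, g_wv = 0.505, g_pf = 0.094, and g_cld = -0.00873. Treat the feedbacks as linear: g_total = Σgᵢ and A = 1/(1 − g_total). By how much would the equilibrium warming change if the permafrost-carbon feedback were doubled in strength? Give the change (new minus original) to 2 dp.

0.28 °C

Original: g = 0.29527, ΔT = 1.29/(1−0.29527) = 1.8305 °C.
With doubled permafrost-carbon: g' = 0.38927, ΔT' = 1.29/(1−0.38927) = 2.1122 °C.
Change = 2.1122 − 1.8305 = 0.28 °C.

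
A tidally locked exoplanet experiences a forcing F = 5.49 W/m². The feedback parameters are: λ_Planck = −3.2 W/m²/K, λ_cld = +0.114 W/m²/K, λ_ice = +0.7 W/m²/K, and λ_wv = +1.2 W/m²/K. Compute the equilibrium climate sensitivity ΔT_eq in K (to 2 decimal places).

Net feedback parameter λ = (−3.2) + (+0.114) + (+0.7) + (+1.2) = -1.186 W/m²/K.
ΔT = −F/λ = −5.49/(-1.186) = 4.63 K.

4.63 K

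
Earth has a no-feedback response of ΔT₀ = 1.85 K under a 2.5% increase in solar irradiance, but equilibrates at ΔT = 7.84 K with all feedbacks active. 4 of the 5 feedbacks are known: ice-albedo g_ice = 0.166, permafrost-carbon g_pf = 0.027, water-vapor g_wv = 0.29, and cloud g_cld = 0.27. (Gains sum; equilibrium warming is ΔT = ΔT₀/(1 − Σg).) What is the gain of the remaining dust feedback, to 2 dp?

0.01

Amplification A = ΔT/ΔT₀ = 7.84/1.85 = 4.238.
Total gain g = 1 − 1/A = 1 − 1/4.238 = 0.764.
Known gains sum to 0.166 + 0.027 + 0.29 + 0.27 = 0.753.
g_dust = 0.764 − 0.753 = 0.01.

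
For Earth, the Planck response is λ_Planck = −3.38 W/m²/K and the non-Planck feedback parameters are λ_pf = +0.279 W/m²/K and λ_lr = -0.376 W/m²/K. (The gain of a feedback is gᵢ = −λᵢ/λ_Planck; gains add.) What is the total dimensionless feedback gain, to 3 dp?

-0.029

Convert to gains: g_pf = 0.279/3.38 = 0.08254; g_lr = -0.376/3.38 = -0.1112.
Total gain g = -0.02866.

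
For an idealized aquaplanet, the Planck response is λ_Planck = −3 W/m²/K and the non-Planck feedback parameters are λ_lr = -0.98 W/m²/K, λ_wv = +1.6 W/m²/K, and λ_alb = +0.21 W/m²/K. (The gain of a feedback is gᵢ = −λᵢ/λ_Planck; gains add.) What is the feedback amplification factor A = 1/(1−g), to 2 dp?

Convert to gains: g_lr = -0.98/3 = -0.3267; g_wv = 1.6/3 = 0.5333; g_alb = 0.21/3 = 0.07.
Total gain g = 0.2766.
A = 1/(1 − 0.2766) = 1.38.

1.38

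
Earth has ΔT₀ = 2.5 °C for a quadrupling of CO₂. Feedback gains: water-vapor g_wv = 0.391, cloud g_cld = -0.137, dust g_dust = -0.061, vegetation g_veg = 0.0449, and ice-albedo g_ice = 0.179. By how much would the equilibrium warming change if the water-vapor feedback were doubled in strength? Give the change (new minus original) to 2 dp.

Original: g = 0.4169, ΔT = 2.5/(1−0.4169) = 4.2874 °C.
With doubled water-vapor: g' = 0.8079, ΔT' = 2.5/(1−0.8079) = 13.0141 °C.
Change = 13.0141 − 4.2874 = 8.73 °C.

8.73 °C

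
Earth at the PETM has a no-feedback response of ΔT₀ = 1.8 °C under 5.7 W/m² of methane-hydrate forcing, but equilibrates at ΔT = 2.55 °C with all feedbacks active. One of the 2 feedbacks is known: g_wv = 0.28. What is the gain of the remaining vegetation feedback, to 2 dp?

Amplification A = ΔT/ΔT₀ = 2.55/1.8 = 1.417.
Total gain g = 1 − 1/A = 1 − 1/1.417 = 0.2943.
The known gain is 0.28.
g_veg = 0.2943 − 0.28 = 0.01.

0.01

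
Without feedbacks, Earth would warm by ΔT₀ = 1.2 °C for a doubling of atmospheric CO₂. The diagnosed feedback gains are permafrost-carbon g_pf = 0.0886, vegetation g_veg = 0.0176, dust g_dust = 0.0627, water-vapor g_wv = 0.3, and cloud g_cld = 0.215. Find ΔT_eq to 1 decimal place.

3.8 °C

Total gain g = 0.0886 + 0.0176 + 0.0627 + 0.3 + 0.215 = 0.6839.
Amplification A = 1/(1 − 0.6839) = 3.164.
ΔT = 1.2 × 3.164 = 3.8 °C.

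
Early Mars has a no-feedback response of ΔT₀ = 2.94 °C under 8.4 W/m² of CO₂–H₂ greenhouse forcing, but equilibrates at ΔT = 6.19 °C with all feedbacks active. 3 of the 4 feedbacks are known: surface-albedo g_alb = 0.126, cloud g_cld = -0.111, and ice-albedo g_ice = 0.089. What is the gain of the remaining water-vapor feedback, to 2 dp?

Amplification A = ΔT/ΔT₀ = 6.19/2.94 = 2.105.
Total gain g = 1 − 1/A = 1 − 1/2.105 = 0.5249.
Known gains sum to 0.126 − 0.111 + 0.089 = 0.104.
g_wv = 0.5249 − 0.104 = 0.42.

0.42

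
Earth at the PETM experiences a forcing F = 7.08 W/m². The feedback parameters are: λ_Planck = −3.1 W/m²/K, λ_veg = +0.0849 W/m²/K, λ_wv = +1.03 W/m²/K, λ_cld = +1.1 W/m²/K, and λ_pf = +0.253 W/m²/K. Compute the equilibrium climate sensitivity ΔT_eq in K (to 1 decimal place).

Net feedback parameter λ = (−3.1) + (+0.0849) + (+1.03) + (+1.1) + (+0.253) = -0.6321 W/m²/K.
ΔT = −F/λ = −7.08/(-0.6321) = 11.2 K.

11.2 K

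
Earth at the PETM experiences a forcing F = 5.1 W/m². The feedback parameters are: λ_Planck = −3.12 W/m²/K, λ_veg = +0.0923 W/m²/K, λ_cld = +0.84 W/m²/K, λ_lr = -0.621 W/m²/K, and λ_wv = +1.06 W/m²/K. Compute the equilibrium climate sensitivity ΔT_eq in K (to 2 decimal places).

2.92 K

Net feedback parameter λ = (−3.12) + (+0.0923) + (+0.84) + (-0.621) + (+1.06) = -1.7487 W/m²/K.
ΔT = −F/λ = −5.1/(-1.7487) = 2.92 K.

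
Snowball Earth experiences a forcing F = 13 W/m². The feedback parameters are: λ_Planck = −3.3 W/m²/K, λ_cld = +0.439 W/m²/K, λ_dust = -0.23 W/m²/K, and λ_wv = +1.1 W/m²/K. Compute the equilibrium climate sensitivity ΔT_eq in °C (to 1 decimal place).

6.5 °C

Net feedback parameter λ = (−3.3) + (+0.439) + (-0.23) + (+1.1) = -1.991 W/m²/K.
ΔT = −F/λ = −13/(-1.991) = 6.5 °C.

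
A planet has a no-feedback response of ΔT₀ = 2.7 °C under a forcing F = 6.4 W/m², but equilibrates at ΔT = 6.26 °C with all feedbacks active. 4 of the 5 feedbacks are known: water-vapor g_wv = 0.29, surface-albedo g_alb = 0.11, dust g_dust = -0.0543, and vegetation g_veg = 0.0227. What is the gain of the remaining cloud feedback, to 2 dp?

0.20

Amplification A = ΔT/ΔT₀ = 6.26/2.7 = 2.319.
Total gain g = 1 − 1/A = 1 − 1/2.319 = 0.5688.
Known gains sum to 0.29 + 0.11 − 0.0543 + 0.0227 = 0.3684.
g_cld = 0.5688 − 0.3684 = 0.20.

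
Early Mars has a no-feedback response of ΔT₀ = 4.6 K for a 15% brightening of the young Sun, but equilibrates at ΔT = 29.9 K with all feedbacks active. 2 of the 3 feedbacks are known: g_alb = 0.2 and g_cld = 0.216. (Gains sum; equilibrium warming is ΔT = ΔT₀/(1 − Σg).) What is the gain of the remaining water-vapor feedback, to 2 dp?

Amplification A = ΔT/ΔT₀ = 29.9/4.6 = 6.5.
Total gain g = 1 − 1/A = 1 − 1/6.5 = 0.8462.
Known gains sum to 0.2 + 0.216 = 0.416.
g_wv = 0.8462 − 0.416 = 0.43.

0.43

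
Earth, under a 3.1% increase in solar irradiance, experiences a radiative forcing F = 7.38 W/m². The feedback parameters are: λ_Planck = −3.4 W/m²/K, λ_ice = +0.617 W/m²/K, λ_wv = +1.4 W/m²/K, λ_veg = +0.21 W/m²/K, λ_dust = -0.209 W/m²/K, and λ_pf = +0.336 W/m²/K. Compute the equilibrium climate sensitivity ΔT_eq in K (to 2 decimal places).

Net feedback parameter λ = (−3.4) + (+0.617) + (+1.4) + (+0.21) + (-0.209) + (+0.336) = -1.046 W/m²/K.
ΔT = −F/λ = −7.38/(-1.046) = 7.06 K.

7.06 K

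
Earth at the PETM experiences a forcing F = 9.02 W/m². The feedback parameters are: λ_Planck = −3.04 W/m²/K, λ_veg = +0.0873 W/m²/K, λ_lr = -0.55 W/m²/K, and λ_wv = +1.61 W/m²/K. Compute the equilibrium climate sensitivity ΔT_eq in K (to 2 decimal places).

4.77 K

Net feedback parameter λ = (−3.04) + (+0.0873) + (-0.55) + (+1.61) = -1.8927 W/m²/K.
ΔT = −F/λ = −9.02/(-1.8927) = 4.77 K.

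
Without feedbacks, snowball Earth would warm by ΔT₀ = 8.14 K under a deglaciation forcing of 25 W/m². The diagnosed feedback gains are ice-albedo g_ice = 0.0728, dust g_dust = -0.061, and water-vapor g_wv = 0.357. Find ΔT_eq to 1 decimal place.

12.9 K

Total gain g = 0.0728 − 0.061 + 0.357 = 0.3688.
Amplification A = 1/(1 − 0.3688) = 1.584.
ΔT = 8.14 × 1.584 = 12.9 K.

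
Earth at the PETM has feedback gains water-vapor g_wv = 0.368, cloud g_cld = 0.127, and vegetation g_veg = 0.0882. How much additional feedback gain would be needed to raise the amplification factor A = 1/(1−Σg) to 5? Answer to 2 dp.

Current total gain = 0.5832.
Target gain for A = 5: g* = 1 − 1/5 = 0.8.
Additional gain needed = 0.8 − 0.5832 = 0.22.

0.22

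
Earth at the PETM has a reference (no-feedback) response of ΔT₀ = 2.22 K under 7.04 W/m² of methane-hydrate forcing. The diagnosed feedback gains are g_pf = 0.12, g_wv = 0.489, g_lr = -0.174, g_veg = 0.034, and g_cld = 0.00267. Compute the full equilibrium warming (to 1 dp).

Total gain g = 0.12 + 0.489 − 0.174 + 0.034 + 0.00267 = 0.47167.
Amplification A = 1/(1 − 0.47167) = 1.893.
ΔT = 2.22 × 1.893 = 4.2 K.

4.2 K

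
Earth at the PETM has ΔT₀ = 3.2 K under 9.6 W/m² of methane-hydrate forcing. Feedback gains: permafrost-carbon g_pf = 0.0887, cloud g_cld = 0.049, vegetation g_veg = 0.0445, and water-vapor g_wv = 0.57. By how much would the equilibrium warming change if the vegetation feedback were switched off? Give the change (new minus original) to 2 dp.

Original: g = 0.7522, ΔT = 3.2/(1−0.7522) = 12.9136 K.
Without vegetation: g' = 0.7077, ΔT' = 3.2/(1−0.7077) = 10.9477 K.
Change = 10.9477 − 12.9136 = -1.97 K.

-1.97 K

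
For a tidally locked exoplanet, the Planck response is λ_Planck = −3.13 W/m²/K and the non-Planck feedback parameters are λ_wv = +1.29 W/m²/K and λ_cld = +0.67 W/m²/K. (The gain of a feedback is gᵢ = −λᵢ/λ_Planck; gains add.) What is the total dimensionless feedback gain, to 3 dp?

0.626

Convert to gains: g_wv = 1.29/3.13 = 0.4121; g_cld = 0.67/3.13 = 0.2141.
Total gain g = 0.6262.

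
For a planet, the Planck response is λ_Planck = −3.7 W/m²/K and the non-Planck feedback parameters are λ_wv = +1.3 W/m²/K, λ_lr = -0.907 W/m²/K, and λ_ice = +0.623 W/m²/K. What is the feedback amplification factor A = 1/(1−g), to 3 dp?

Convert to gains: g_wv = 1.3/3.7 = 0.3514; g_lr = -0.907/3.7 = -0.2451; g_ice = 0.623/3.7 = 0.1684.
Total gain g = 0.2747.
A = 1/(1 − 0.2747) = 1.379.

1.379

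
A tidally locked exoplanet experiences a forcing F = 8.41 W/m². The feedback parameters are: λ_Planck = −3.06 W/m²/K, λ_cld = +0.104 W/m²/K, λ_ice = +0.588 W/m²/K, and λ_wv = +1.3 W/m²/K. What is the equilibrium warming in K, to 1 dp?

7.9 K

Net feedback parameter λ = (−3.06) + (+0.104) + (+0.588) + (+1.3) = -1.068 W/m²/K.
ΔT = −F/λ = −8.41/(-1.068) = 7.9 K.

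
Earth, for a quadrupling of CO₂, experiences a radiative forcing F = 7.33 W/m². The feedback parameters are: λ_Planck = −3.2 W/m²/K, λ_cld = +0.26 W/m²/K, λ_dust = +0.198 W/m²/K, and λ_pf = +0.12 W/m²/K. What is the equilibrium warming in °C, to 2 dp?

Net feedback parameter λ = (−3.2) + (+0.26) + (+0.198) + (+0.12) = -2.622 W/m²/K.
ΔT = −F/λ = −7.33/(-2.622) = 2.80 °C.

2.80 °C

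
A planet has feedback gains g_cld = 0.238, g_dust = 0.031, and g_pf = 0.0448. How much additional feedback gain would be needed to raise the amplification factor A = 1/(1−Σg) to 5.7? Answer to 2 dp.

Current total gain = 0.3138.
Target gain for A = 5.7: g* = 1 − 1/5.7 = 0.8246.
Additional gain needed = 0.8246 − 0.3138 = 0.51.

0.51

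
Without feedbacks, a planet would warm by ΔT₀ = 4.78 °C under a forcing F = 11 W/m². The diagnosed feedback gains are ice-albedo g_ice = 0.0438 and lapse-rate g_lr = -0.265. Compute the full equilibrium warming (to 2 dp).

Total gain g = 0.0438 − 0.265 = -0.2212.
Amplification A = 1/(1 + 0.2212) = 0.8189.
ΔT = 4.78 × 0.8189 = 3.91 °C.

3.91 °C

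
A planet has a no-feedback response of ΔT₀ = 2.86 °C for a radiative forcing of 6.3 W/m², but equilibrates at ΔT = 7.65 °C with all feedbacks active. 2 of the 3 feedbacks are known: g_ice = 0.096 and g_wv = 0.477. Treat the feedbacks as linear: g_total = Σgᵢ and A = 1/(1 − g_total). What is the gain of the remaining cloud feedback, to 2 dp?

Amplification A = ΔT/ΔT₀ = 7.65/2.86 = 2.675.
Total gain g = 1 − 1/A = 1 − 1/2.675 = 0.6262.
Known gains sum to 0.096 + 0.477 = 0.573.
g_cld = 0.6262 − 0.573 = 0.05.

0.05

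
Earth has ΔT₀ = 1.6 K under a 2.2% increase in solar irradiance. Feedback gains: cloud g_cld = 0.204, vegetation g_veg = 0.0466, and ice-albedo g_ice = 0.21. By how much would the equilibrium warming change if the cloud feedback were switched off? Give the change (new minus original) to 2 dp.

Original: g = 0.4606, ΔT = 1.6/(1−0.4606) = 2.9663 K.
Without cloud: g' = 0.2566, ΔT' = 1.6/(1−0.2566) = 2.1523 K.
Change = 2.1523 − 2.9663 = -0.81 K.

-0.81 K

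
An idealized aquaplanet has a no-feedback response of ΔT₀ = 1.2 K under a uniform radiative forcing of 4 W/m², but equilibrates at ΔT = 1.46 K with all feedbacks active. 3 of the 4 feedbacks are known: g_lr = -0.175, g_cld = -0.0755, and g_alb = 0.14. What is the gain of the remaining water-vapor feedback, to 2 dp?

Amplification A = ΔT/ΔT₀ = 1.46/1.2 = 1.217.
Total gain g = 1 − 1/A = 1 − 1/1.217 = 0.1783.
Known gains sum to -0.175 − 0.0755 + 0.14 = -0.1105.
g_wv = 0.1783 + 0.1105 = 0.29.

0.29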